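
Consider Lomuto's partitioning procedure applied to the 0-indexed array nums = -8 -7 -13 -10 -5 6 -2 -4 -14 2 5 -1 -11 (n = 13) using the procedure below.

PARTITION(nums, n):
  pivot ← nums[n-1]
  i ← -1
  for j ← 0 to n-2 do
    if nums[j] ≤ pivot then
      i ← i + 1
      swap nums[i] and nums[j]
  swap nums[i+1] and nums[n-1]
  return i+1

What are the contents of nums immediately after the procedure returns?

pivot=-11, i=-1
j=0: -8>-11, skip
j=1: -7>-11, skip
j=2: -13≤-11, i=0, swap(0,2) ⇒ -13 -7 -8 -10 -5 6 -2 -4 -14 2 5 -1 -11
j=3: -10>-11, skip
j=4: -5>-11, skip
j=5: 6>-11, skip
j=6: -2>-11, skip
j=7: -4>-11, skip
j=8: -14≤-11, i=1, swap(1,8) ⇒ -13 -14 -8 -10 -5 6 -2 -4 -7 2 5 -1 -11
j=9: 2>-11, skip
j=10: 5>-11, skip
j=11: -1>-11, skip
swap(2,12) ⇒ -13 -14 -11 -10 -5 6 -2 -4 -7 2 5 -1 -8; return 2

-13 -14 -11 -10 -5 6 -2 -4 -7 2 5 -1 -8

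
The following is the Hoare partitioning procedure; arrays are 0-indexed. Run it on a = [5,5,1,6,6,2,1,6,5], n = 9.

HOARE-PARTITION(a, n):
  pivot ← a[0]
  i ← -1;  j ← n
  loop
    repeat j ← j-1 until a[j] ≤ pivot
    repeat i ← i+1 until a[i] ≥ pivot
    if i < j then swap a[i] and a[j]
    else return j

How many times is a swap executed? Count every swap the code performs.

pivot=5
j stops at 8 (5), i stops at 0 (5); swap ⇒ [5,5,1,6,6,2,1,6,5]
j stops at 6 (1), i stops at 1 (5); swap ⇒ [5,1,1,6,6,2,5,6,5]
j stops at 5 (2), i stops at 3 (6); swap ⇒ [5,1,1,2,6,6,5,6,5]
j stops at 3, i stops at 4; i≥j ⇒ return 3. a=[5,1,1,2,6,6,5,6,5]

3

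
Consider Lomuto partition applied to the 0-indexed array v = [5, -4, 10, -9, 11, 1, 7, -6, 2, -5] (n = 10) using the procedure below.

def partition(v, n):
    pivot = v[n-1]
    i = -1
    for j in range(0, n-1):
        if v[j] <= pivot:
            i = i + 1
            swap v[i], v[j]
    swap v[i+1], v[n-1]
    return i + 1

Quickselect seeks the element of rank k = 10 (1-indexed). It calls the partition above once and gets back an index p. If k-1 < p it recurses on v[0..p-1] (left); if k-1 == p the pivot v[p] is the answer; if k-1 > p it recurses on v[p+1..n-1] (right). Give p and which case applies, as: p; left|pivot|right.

2; right

pivot = v[9] = -5; i = -1
j=0: v[0]=5 > -5 → no swap
j=1: v[1]=-4 > -5 → no swap
j=2: v[2]=10 > -5 → no swap
j=3: v[3]=-9 ≤ -5 → i=0, swap v[0],v[3] → [-9, -4, 10, 5, 11, 1, 7, -6, 2, -5]
j=4: v[4]=11 > -5 → no swap
j=5: v[5]=1 > -5 → no swap
j=6: v[6]=7 > -5 → no swap
j=7: v[7]=-6 ≤ -5 → i=1, swap v[1],v[7] → [-9, -6, 10, 5, 11, 1, 7, -4, 2, -5]
j=8: v[8]=2 > -5 → no swap
final swap v[2],v[9] → [-9, -6, -5, 5, 11, 1, 7, -4, 2, 10]; return 2
p = 2; k-1 = 9 > 2 ⇒ right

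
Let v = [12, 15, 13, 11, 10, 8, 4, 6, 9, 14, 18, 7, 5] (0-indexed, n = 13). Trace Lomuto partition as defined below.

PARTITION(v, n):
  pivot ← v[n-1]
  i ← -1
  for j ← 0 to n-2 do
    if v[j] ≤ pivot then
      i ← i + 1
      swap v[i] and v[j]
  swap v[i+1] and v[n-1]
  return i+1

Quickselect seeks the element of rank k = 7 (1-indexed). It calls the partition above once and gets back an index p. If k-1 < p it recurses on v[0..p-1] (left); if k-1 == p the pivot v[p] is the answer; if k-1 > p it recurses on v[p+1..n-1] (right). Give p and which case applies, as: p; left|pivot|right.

pivot = v[12] = 5; i = -1
j=0: v[0]=12 > 5 → no swap
j=1: v[1]=15 > 5 → no swap
j=2: v[2]=13 > 5 → no swap
j=3: v[3]=11 > 5 → no swap
j=4: v[4]=10 > 5 → no swap
j=5: v[5]=8 > 5 → no swap
j=6: v[6]=4 ≤ 5 → i=0, swap v[0],v[6] → [4, 15, 13, 11, 10, 8, 12, 6, 9, 14, 18, 7, 5]
j=7: v[7]=6 > 5 → no swap
j=8: v[8]=9 > 5 → no swap
j=9: v[9]=14 > 5 → no swap
j=10: v[10]=18 > 5 → no swap
j=11: v[11]=7 > 5 → no swap
final swap v[1],v[12] → [4, 5, 13, 11, 10, 8, 12, 6, 9, 14, 18, 7, 15]; return 1
p = 1; k-1 = 6 > 1 ⇒ right

1; right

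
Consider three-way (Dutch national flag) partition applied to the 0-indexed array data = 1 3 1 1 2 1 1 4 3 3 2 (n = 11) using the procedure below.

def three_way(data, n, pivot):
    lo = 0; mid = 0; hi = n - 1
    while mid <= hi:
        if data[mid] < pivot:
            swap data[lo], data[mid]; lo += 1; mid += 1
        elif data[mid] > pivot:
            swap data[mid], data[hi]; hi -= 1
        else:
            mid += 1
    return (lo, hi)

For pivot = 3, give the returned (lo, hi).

(7, 9)

lo=0 mid=0 hi=10
1<3: swap(0,0), lo=1 mid=1 ⇒ 1 3 1 1 2 1 1 4 3 3 2
3=3: mid=2
1<3: swap(1,2), lo=2 mid=3 ⇒ 1 1 3 1 2 1 1 4 3 3 2
1<3: swap(2,3), lo=3 mid=4 ⇒ 1 1 1 3 2 1 1 4 3 3 2
2<3: swap(3,4), lo=4 mid=5 ⇒ 1 1 1 2 3 1 1 4 3 3 2
1<3: swap(4,5), lo=5 mid=6 ⇒ 1 1 1 2 1 3 1 4 3 3 2
1<3: swap(5,6), lo=6 mid=7 ⇒ 1 1 1 2 1 1 3 4 3 3 2
4>3: swap(7,10), hi=9 ⇒ 1 1 1 2 1 1 3 2 3 3 4
2<3: swap(6,7), lo=7 mid=8 ⇒ 1 1 1 2 1 1 2 3 3 3 4
3=3: mid=9
3=3: mid=10
done. lo=7 hi=9; data=1 1 1 2 1 1 2 3 3 3 4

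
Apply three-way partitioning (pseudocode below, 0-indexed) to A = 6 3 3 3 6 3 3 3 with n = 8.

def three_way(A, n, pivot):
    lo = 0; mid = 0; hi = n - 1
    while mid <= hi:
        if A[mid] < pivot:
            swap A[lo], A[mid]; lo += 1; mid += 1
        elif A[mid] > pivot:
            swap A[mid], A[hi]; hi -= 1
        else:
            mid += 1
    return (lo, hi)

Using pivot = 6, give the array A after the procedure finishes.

pivot = 6; lo=0, mid=0, hi=7
A[mid]=6=6: mid=1
A[mid]=3<6: swap A[0],A[1]; lo=1,mid=2 → 3 6 3 3 6 3 3 3
A[mid]=3<6: swap A[1],A[2]; lo=2,mid=3 → 3 3 6 3 6 3 3 3
A[mid]=3<6: swap A[2],A[3]; lo=3,mid=4 → 3 3 3 6 6 3 3 3
A[mid]=6=6: mid=5
A[mid]=3<6: swap A[3],A[5]; lo=4,mid=6 → 3 3 3 3 6 6 3 3
A[mid]=3<6: swap A[4],A[6]; lo=5,mid=7 → 3 3 3 3 3 6 6 3
A[mid]=3<6: swap A[5],A[7]; lo=6,mid=8 → 3 3 3 3 3 3 6 6
end: lo=6, hi=7; A = 3 3 3 3 3 3 6 6

3 3 3 3 3 3 6 6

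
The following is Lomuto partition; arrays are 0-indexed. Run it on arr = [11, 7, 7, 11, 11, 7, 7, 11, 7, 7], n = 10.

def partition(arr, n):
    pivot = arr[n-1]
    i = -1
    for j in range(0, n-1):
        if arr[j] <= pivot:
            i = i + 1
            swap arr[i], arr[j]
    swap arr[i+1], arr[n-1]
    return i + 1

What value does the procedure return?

5

pivot=7, i=-1
j=0: 11>7, skip
j=1: 7≤7, i=0, swap(0,1) ⇒ [7, 11, 7, 11, 11, 7, 7, 11, 7, 7]
j=2: 7≤7, i=1, swap(1,2) ⇒ [7, 7, 11, 11, 11, 7, 7, 11, 7, 7]
j=3: 11>7, skip
j=4: 11>7, skip
j=5: 7≤7, i=2, swap(2,5) ⇒ [7, 7, 7, 11, 11, 11, 7, 11, 7, 7]
j=6: 7≤7, i=3, swap(3,6) ⇒ [7, 7, 7, 7, 11, 11, 11, 11, 7, 7]
j=7: 11>7, skip
j=8: 7≤7, i=4, swap(4,8) ⇒ [7, 7, 7, 7, 7, 11, 11, 11, 11, 7]
swap(5,9) ⇒ [7, 7, 7, 7, 7, 7, 11, 11, 11, 11]; return 5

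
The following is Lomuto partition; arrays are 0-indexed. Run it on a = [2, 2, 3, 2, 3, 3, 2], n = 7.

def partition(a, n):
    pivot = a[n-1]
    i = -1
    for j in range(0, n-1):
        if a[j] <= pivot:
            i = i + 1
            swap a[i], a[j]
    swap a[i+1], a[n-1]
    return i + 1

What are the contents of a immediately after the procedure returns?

[2, 2, 2, 2, 3, 3, 3]

pivot=2, i=-1
j=0: 2≤2, i=0, swap(0,0) ⇒ [2, 2, 3, 2, 3, 3, 2]
j=1: 2≤2, i=1, swap(1,1) ⇒ [2, 2, 3, 2, 3, 3, 2]
j=2: 3>2, skip
j=3: 2≤2, i=2, swap(2,3) ⇒ [2, 2, 2, 3, 3, 3, 2]
j=4: 3>2, skip
j=5: 3>2, skip
swap(3,6) ⇒ [2, 2, 2, 2, 3, 3, 3]; return 3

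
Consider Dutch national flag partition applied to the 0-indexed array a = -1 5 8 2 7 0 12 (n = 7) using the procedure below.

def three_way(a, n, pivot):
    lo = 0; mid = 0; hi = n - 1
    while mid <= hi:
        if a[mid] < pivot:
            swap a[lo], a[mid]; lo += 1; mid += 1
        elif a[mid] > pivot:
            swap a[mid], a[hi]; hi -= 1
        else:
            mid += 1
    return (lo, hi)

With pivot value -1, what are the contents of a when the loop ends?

pivot = -1; lo=0, mid=0, hi=6
a[mid]=-1=-1: mid=1
a[mid]=5>-1: swap a[1],a[6]; hi=5 → -1 12 8 2 7 0 5
a[mid]=12>-1: swap a[1],a[5]; hi=4 → -1 0 8 2 7 12 5
a[mid]=0>-1: swap a[1],a[4]; hi=3 → -1 7 8 2 0 12 5
a[mid]=7>-1: swap a[1],a[3]; hi=2 → -1 2 8 7 0 12 5
a[mid]=2>-1: swap a[1],a[2]; hi=1 → -1 8 2 7 0 12 5
a[mid]=8>-1: swap a[1],a[1]; hi=0 → -1 8 2 7 0 12 5
end: lo=0, hi=0; a = -1 8 2 7 0 12 5

-1 8 2 7 0 12 5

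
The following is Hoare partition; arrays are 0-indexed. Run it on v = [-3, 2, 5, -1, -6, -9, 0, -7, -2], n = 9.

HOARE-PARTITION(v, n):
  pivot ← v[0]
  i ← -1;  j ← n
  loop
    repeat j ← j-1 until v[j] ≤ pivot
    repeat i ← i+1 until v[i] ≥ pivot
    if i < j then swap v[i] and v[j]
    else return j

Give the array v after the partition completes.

pivot = v[0] = -3; i = -1, j = 9
j→7 (v[7]=-7≤-3), i→0 (v[0]=-3≥-3); i<j, swap → [-7, 2, 5, -1, -6, -9, 0, -3, -2]
j→5 (v[5]=-9≤-3), i→1 (v[1]=2≥-3); i<j, swap → [-7, -9, 5, -1, -6, 2, 0, -3, -2]
j→4 (v[4]=-6≤-3), i→2 (v[2]=5≥-3); i<j, swap → [-7, -9, -6, -1, 5, 2, 0, -3, -2]
j→2, i→3; i≥j, return j=2. v = [-7, -9, -6, -1, 5, 2, 0, -3, -2]

[-7, -9, -6, -1, 5, 2, 0, -3, -2]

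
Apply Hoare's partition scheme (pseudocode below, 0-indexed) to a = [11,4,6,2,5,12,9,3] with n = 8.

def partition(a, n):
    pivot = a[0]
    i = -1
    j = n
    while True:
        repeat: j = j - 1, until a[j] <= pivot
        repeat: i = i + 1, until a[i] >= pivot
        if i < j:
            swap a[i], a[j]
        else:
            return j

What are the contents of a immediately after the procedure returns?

[3,4,6,2,5,9,12,11]

pivot = a[0] = 11; i = -1, j = 8
j→7 (a[7]=3≤11), i→0 (a[0]=11≥11); i<j, swap → [3,4,6,2,5,12,9,11]
j→6 (a[6]=9≤11), i→5 (a[5]=12≥11); i<j, swap → [3,4,6,2,5,9,12,11]
j→5, i→6; i≥j, return j=5. a = [3,4,6,2,5,9,12,11]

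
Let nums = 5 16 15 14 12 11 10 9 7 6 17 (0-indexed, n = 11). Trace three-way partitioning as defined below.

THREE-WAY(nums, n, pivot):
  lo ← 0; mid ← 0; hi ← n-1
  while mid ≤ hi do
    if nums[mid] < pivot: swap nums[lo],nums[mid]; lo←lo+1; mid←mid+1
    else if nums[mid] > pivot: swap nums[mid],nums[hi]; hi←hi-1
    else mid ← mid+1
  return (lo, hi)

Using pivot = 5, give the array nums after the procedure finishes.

5 15 14 12 11 10 9 7 6 17 16

lo=0 mid=0 hi=10
5=5: mid=1
16>5: swap(1,10), hi=9 ⇒ 5 17 15 14 12 11 10 9 7 6 16
17>5: swap(1,9), hi=8 ⇒ 5 6 15 14 12 11 10 9 7 17 16
6>5: swap(1,8), hi=7 ⇒ 5 7 15 14 12 11 10 9 6 17 16
7>5: swap(1,7), hi=6 ⇒ 5 9 15 14 12 11 10 7 6 17 16
9>5: swap(1,6), hi=5 ⇒ 5 10 15 14 12 11 9 7 6 17 16
10>5: swap(1,5), hi=4 ⇒ 5 11 15 14 12 10 9 7 6 17 16
11>5: swap(1,4), hi=3 ⇒ 5 12 15 14 11 10 9 7 6 17 16
12>5: swap(1,3), hi=2 ⇒ 5 14 15 12 11 10 9 7 6 17 16
14>5: swap(1,2), hi=1 ⇒ 5 15 14 12 11 10 9 7 6 17 16
15>5: swap(1,1), hi=0 ⇒ 5 15 14 12 11 10 9 7 6 17 16
done. lo=0 hi=0; nums=5 15 14 12 11 10 9 7 6 17 16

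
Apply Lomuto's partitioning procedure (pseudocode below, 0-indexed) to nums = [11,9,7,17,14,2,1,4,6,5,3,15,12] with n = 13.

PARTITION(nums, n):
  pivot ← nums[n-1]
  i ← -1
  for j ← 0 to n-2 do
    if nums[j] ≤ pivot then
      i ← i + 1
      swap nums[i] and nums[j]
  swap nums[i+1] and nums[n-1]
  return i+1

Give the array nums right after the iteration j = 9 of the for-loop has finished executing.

[11,9,7,2,1,4,6,5,14,17,3,15,12]

pivot=12, i=-1
j=0: 11≤12, i=0, swap(0,0) ⇒ [11,9,7,17,14,2,1,4,6,5,3,15,12]
j=1: 9≤12, i=1, swap(1,1) ⇒ [11,9,7,17,14,2,1,4,6,5,3,15,12]
j=2: 7≤12, i=2, swap(2,2) ⇒ [11,9,7,17,14,2,1,4,6,5,3,15,12]
j=3: 17>12, skip
j=4: 14>12, skip
j=5: 2≤12, i=3, swap(3,5) ⇒ [11,9,7,2,14,17,1,4,6,5,3,15,12]
j=6: 1≤12, i=4, swap(4,6) ⇒ [11,9,7,2,1,17,14,4,6,5,3,15,12]
j=7: 4≤12, i=5, swap(5,7) ⇒ [11,9,7,2,1,4,14,17,6,5,3,15,12]
j=8: 6≤12, i=6, swap(6,8) ⇒ [11,9,7,2,1,4,6,17,14,5,3,15,12]
j=9: 5≤12, i=7, swap(7,9) ⇒ [11,9,7,2,1,4,6,5,14,17,3,15,12]
(after j=9) nums = [11,9,7,2,1,4,6,5,14,17,3,15,12]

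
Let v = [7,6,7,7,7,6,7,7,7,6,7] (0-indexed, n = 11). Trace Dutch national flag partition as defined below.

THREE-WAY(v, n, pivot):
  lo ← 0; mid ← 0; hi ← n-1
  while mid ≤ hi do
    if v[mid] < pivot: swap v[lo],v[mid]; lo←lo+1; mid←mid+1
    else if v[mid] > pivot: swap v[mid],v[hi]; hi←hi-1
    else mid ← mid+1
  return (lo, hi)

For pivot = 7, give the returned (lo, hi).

(3, 10)

pivot = 7; lo=0, mid=0, hi=10
v[mid]=7=7: mid=1
v[mid]=6<7: swap v[0],v[1]; lo=1,mid=2 → [6,7,7,7,7,6,7,7,7,6,7]
v[mid]=7=7: mid=3
v[mid]=7=7: mid=4
v[mid]=7=7: mid=5
v[mid]=6<7: swap v[1],v[5]; lo=2,mid=6 → [6,6,7,7,7,7,7,7,7,6,7]
v[mid]=7=7: mid=7
v[mid]=7=7: mid=8
v[mid]=7=7: mid=9
v[mid]=6<7: swap v[2],v[9]; lo=3,mid=10 → [6,6,6,7,7,7,7,7,7,7,7]
v[mid]=7=7: mid=11
end: lo=3, hi=10; v = [6,6,6,7,7,7,7,7,7,7,7]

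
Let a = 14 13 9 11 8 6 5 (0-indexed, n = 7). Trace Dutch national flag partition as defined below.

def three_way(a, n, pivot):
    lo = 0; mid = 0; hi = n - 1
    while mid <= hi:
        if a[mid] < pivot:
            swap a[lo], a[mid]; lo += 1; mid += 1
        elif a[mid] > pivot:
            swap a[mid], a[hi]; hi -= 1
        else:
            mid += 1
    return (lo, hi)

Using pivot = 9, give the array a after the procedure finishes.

pivot = 9; lo=0, mid=0, hi=6
a[mid]=14>9: swap a[0],a[6]; hi=5 → 5 13 9 11 8 6 14
a[mid]=5<9: swap a[0],a[0]; lo=1,mid=1 → 5 13 9 11 8 6 14
a[mid]=13>9: swap a[1],a[5]; hi=4 → 5 6 9 11 8 13 14
a[mid]=6<9: swap a[1],a[1]; lo=2,mid=2 → 5 6 9 11 8 13 14
a[mid]=9=9: mid=3
a[mid]=11>9: swap a[3],a[4]; hi=3 → 5 6 9 8 11 13 14
a[mid]=8<9: swap a[2],a[3]; lo=3,mid=4 → 5 6 8 9 11 13 14
end: lo=3, hi=3; a = 5 6 8 9 11 13 14

5 6 8 9 11 13 14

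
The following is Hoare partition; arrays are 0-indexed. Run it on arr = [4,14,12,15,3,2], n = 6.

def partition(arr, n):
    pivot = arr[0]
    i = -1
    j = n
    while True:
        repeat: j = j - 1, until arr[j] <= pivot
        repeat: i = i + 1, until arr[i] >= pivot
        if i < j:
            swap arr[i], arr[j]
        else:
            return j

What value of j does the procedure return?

1

pivot = arr[0] = 4; i = -1, j = 6
j→5 (arr[5]=2≤4), i→0 (arr[0]=4≥4); i<j, swap → [2,14,12,15,3,4]
j→4 (arr[4]=3≤4), i→1 (arr[1]=14≥4); i<j, swap → [2,3,12,15,14,4]
j→1, i→2; i≥j, return j=1. arr = [2,3,12,15,14,4]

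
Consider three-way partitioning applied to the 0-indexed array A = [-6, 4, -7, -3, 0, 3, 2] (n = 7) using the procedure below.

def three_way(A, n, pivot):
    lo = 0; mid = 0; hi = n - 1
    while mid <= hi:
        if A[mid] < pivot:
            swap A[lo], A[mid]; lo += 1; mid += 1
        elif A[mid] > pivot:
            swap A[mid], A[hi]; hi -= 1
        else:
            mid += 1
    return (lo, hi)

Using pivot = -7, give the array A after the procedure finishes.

[-7, 4, -3, 0, 3, 2, -6]

lo=0 mid=0 hi=6
-6>-7: swap(0,6), hi=5 ⇒ [2, 4, -7, -3, 0, 3, -6]
2>-7: swap(0,5), hi=4 ⇒ [3, 4, -7, -3, 0, 2, -6]
3>-7: swap(0,4), hi=3 ⇒ [0, 4, -7, -3, 3, 2, -6]
0>-7: swap(0,3), hi=2 ⇒ [-3, 4, -7, 0, 3, 2, -6]
-3>-7: swap(0,2), hi=1 ⇒ [-7, 4, -3, 0, 3, 2, -6]
-7=-7: mid=1
4>-7: swap(1,1), hi=0 ⇒ [-7, 4, -3, 0, 3, 2, -6]
done. lo=0 hi=0; A=[-7, 4, -3, 0, 3, 2, -6]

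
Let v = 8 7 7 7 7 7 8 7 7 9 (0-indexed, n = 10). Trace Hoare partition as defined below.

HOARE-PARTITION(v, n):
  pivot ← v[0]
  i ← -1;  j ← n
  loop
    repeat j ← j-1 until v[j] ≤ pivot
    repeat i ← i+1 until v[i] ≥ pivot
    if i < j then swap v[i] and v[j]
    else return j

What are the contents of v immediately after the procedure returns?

7 7 7 7 7 7 7 8 8 9

pivot = v[0] = 8; i = -1, j = 10
j→8 (v[8]=7≤8), i→0 (v[0]=8≥8); i<j, swap → 7 7 7 7 7 7 8 7 8 9
j→7 (v[7]=7≤8), i→6 (v[6]=8≥8); i<j, swap → 7 7 7 7 7 7 7 8 8 9
j→6, i→7; i≥j, return j=6. v = 7 7 7 7 7 7 7 8 8 9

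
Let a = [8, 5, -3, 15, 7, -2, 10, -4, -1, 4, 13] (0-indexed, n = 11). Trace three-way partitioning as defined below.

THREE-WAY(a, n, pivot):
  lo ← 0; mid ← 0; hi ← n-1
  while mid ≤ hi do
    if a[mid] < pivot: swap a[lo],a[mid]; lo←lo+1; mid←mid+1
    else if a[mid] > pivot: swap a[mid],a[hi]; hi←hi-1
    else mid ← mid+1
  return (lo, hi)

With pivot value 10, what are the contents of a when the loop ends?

[8, 5, -3, 4, 7, -2, -4, -1, 10, 13, 15]

lo=0 mid=0 hi=10
8<10: swap(0,0), lo=1 mid=1 ⇒ [8, 5, -3, 15, 7, -2, 10, -4, -1, 4, 13]
5<10: swap(1,1), lo=2 mid=2 ⇒ [8, 5, -3, 15, 7, -2, 10, -4, -1, 4, 13]
-3<10: swap(2,2), lo=3 mid=3 ⇒ [8, 5, -3, 15, 7, -2, 10, -4, -1, 4, 13]
15>10: swap(3,10), hi=9 ⇒ [8, 5, -3, 13, 7, -2, 10, -4, -1, 4, 15]
13>10: swap(3,9), hi=8 ⇒ [8, 5, -3, 4, 7, -2, 10, -4, -1, 13, 15]
4<10: swap(3,3), lo=4 mid=4 ⇒ [8, 5, -3, 4, 7, -2, 10, -4, -1, 13, 15]
7<10: swap(4,4), lo=5 mid=5 ⇒ [8, 5, -3, 4, 7, -2, 10, -4, -1, 13, 15]
-2<10: swap(5,5), lo=6 mid=6 ⇒ [8, 5, -3, 4, 7, -2, 10, -4, -1, 13, 15]
10=10: mid=7
-4<10: swap(6,7), lo=7 mid=8 ⇒ [8, 5, -3, 4, 7, -2, -4, 10, -1, 13, 15]
-1<10: swap(7,8), lo=8 mid=9 ⇒ [8, 5, -3, 4, 7, -2, -4, -1, 10, 13, 15]
done. lo=8 hi=8; a=[8, 5, -3, 4, 7, -2, -4, -1, 10, 13, 15]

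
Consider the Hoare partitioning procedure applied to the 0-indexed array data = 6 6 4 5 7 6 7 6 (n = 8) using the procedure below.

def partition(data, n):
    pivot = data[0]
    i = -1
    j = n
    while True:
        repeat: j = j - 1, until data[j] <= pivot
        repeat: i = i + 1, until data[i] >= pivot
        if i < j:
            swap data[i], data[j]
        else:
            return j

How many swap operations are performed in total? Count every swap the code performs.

2

pivot=6
j stops at 7 (6), i stops at 0 (6); swap ⇒ 6 6 4 5 7 6 7 6
j stops at 5 (6), i stops at 1 (6); swap ⇒ 6 6 4 5 7 6 7 6
j stops at 3, i stops at 4; i≥j ⇒ return 3. data=6 6 4 5 7 6 7 6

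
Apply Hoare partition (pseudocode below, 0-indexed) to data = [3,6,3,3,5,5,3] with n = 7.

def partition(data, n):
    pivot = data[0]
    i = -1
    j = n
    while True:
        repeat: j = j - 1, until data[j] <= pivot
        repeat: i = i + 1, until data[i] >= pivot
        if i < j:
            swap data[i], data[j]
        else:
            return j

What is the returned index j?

pivot=3
j stops at 6 (3), i stops at 0 (3); swap ⇒ [3,6,3,3,5,5,3]
j stops at 3 (3), i stops at 1 (6); swap ⇒ [3,3,3,6,5,5,3]
j stops at 2, i stops at 2; i≥j ⇒ return 2. data=[3,3,3,6,5,5,3]

2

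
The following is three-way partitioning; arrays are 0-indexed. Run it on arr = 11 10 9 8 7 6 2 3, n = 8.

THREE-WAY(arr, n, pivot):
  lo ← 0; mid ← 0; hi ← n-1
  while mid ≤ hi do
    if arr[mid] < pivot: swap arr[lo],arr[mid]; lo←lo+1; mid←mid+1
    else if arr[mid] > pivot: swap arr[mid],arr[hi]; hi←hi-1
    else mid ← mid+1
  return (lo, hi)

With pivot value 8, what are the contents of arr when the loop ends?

pivot = 8; lo=0, mid=0, hi=7
arr[mid]=11>8: swap arr[0],arr[7]; hi=6 → 3 10 9 8 7 6 2 11
arr[mid]=3<8: swap arr[0],arr[0]; lo=1,mid=1 → 3 10 9 8 7 6 2 11
arr[mid]=10>8: swap arr[1],arr[6]; hi=5 → 3 2 9 8 7 6 10 11
arr[mid]=2<8: swap arr[1],arr[1]; lo=2,mid=2 → 3 2 9 8 7 6 10 11
arr[mid]=9>8: swap arr[2],arr[5]; hi=4 → 3 2 6 8 7 9 10 11
arr[mid]=6<8: swap arr[2],arr[2]; lo=3,mid=3 → 3 2 6 8 7 9 10 11
arr[mid]=8=8: mid=4
arr[mid]=7<8: swap arr[3],arr[4]; lo=4,mid=5 → 3 2 6 7 8 9 10 11
end: lo=4, hi=4; arr = 3 2 6 7 8 9 10 11

3 2 6 7 8 9 10 11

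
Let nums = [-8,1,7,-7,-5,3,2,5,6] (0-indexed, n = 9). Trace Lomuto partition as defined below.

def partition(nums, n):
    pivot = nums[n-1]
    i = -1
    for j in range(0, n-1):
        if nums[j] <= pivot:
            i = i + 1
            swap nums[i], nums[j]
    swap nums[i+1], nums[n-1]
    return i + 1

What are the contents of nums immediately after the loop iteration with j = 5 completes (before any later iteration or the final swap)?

pivot = nums[8] = 6; i = -1
j=0: nums[0]=-8 ≤ 6 → i=0, swap nums[0],nums[0] (no change) → [-8,1,7,-7,-5,3,2,5,6]
j=1: nums[1]=1 ≤ 6 → i=1, swap nums[1],nums[1] (no change) → [-8,1,7,-7,-5,3,2,5,6]
j=2: nums[2]=7 > 6 → no swap
j=3: nums[3]=-7 ≤ 6 → i=2, swap nums[2],nums[3] → [-8,1,-7,7,-5,3,2,5,6]
j=4: nums[4]=-5 ≤ 6 → i=3, swap nums[3],nums[4] → [-8,1,-7,-5,7,3,2,5,6]
j=5: nums[5]=3 ≤ 6 → i=4, swap nums[4],nums[5] → [-8,1,-7,-5,3,7,2,5,6]
(after j=5) nums = [-8,1,-7,-5,3,7,2,5,6]

[-8,1,-7,-5,3,7,2,5,6]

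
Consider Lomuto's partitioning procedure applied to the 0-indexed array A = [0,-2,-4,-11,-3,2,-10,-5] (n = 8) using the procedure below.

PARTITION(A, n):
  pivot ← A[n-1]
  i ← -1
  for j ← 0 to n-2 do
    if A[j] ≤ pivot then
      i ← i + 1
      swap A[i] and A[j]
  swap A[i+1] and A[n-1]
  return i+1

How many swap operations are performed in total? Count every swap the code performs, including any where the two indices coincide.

3

pivot=-5, i=-1
j=0: 0>-5, skip
j=1: -2>-5, skip
j=2: -4>-5, skip
j=3: -11≤-5, i=0, swap(0,3) ⇒ [-11,-2,-4,0,-3,2,-10,-5]
j=4: -3>-5, skip
j=5: 2>-5, skip
j=6: -10≤-5, i=1, swap(1,6) ⇒ [-11,-10,-4,0,-3,2,-2,-5]
swap(2,7) ⇒ [-11,-10,-5,0,-3,2,-2,-4]; return 2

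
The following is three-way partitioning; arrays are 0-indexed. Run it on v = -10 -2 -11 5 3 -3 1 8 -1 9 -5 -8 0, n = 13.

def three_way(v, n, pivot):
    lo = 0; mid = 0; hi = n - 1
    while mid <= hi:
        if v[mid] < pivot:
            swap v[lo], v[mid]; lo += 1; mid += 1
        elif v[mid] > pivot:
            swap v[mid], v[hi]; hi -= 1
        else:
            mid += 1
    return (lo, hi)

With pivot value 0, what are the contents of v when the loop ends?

pivot = 0; lo=0, mid=0, hi=12
v[mid]=-10<0: swap v[0],v[0]; lo=1,mid=1 → -10 -2 -11 5 3 -3 1 8 -1 9 -5 -8 0
v[mid]=-2<0: swap v[1],v[1]; lo=2,mid=2 → -10 -2 -11 5 3 -3 1 8 -1 9 -5 -8 0
v[mid]=-11<0: swap v[2],v[2]; lo=3,mid=3 → -10 -2 -11 5 3 -3 1 8 -1 9 -5 -8 0
v[mid]=5>0: swap v[3],v[12]; hi=11 → -10 -2 -11 0 3 -3 1 8 -1 9 -5 -8 5
v[mid]=0=0: mid=4
v[mid]=3>0: swap v[4],v[11]; hi=10 → -10 -2 -11 0 -8 -3 1 8 -1 9 -5 3 5
v[mid]=-8<0: swap v[3],v[4]; lo=4,mid=5 → -10 -2 -11 -8 0 -3 1 8 -1 9 -5 3 5
v[mid]=-3<0: swap v[4],v[5]; lo=5,mid=6 → -10 -2 -11 -8 -3 0 1 8 -1 9 -5 3 5
v[mid]=1>0: swap v[6],v[10]; hi=9 → -10 -2 -11 -8 -3 0 -5 8 -1 9 1 3 5
v[mid]=-5<0: swap v[5],v[6]; lo=6,mid=7 → -10 -2 -11 -8 -3 -5 0 8 -1 9 1 3 5
v[mid]=8>0: swap v[7],v[9]; hi=8 → -10 -2 -11 -8 -3 -5 0 9 -1 8 1 3 5
v[mid]=9>0: swap v[7],v[8]; hi=7 → -10 -2 -11 -8 -3 -5 0 -1 9 8 1 3 5
v[mid]=-1<0: swap v[6],v[7]; lo=7,mid=8 → -10 -2 -11 -8 -3 -5 -1 0 9 8 1 3 5
end: lo=7, hi=7; v = -10 -2 -11 -8 -3 -5 -1 0 9 8 1 3 5

-10 -2 -11 -8 -3 -5 -1 0 9 8 1 3 5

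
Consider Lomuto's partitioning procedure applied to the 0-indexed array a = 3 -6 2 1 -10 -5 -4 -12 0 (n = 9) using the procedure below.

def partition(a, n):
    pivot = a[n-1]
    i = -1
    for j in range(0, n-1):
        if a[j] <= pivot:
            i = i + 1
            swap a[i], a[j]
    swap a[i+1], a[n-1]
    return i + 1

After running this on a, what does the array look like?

-6 -10 -5 -4 -12 0 1 3 2

pivot = a[8] = 0; i = -1
j=0: a[0]=3 > 0 → no swap
j=1: a[1]=-6 ≤ 0 → i=0, swap a[0],a[1] → -6 3 2 1 -10 -5 -4 -12 0
j=2: a[2]=2 > 0 → no swap
j=3: a[3]=1 > 0 → no swap
j=4: a[4]=-10 ≤ 0 → i=1, swap a[1],a[4] → -6 -10 2 1 3 -5 -4 -12 0
j=5: a[5]=-5 ≤ 0 → i=2, swap a[2],a[5] → -6 -10 -5 1 3 2 -4 -12 0
j=6: a[6]=-4 ≤ 0 → i=3, swap a[3],a[6] → -6 -10 -5 -4 3 2 1 -12 0
j=7: a[7]=-12 ≤ 0 → i=4, swap a[4],a[7] → -6 -10 -5 -4 -12 2 1 3 0
final swap a[5],a[8] → -6 -10 -5 -4 -12 0 1 3 2; return 5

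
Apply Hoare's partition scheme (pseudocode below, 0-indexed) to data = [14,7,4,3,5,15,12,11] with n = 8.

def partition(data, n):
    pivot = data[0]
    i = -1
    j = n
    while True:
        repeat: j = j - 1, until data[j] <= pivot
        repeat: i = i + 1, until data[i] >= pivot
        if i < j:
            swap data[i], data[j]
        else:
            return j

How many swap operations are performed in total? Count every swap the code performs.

2

pivot = data[0] = 14; i = -1, j = 8
j→7 (data[7]=11≤14), i→0 (data[0]=14≥14); i<j, swap → [11,7,4,3,5,15,12,14]
j→6 (data[6]=12≤14), i→5 (data[5]=15≥14); i<j, swap → [11,7,4,3,5,12,15,14]
j→5, i→6; i≥j, return j=5. data = [11,7,4,3,5,12,15,14]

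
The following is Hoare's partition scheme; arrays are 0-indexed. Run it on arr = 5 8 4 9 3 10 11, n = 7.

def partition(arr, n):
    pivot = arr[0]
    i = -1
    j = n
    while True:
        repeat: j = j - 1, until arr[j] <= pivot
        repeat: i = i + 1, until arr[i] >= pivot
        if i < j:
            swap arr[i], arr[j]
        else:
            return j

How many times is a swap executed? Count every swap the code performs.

2

pivot=5
j stops at 4 (3), i stops at 0 (5); swap ⇒ 3 8 4 9 5 10 11
j stops at 2 (4), i stops at 1 (8); swap ⇒ 3 4 8 9 5 10 11
j stops at 1, i stops at 2; i≥j ⇒ return 1. arr=3 4 8 9 5 10 11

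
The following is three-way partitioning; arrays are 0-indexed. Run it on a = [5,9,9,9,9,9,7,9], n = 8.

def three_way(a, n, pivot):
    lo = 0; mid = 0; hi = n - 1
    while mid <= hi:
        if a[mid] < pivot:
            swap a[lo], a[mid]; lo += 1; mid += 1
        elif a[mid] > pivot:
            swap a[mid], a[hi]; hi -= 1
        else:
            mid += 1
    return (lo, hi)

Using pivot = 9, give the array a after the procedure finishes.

[5,7,9,9,9,9,9,9]

pivot = 9; lo=0, mid=0, hi=7
a[mid]=5<9: swap a[0],a[0]; lo=1,mid=1 → [5,9,9,9,9,9,7,9]
a[mid]=9=9: mid=2
a[mid]=9=9: mid=3
a[mid]=9=9: mid=4
a[mid]=9=9: mid=5
a[mid]=9=9: mid=6
a[mid]=7<9: swap a[1],a[6]; lo=2,mid=7 → [5,7,9,9,9,9,9,9]
a[mid]=9=9: mid=8
end: lo=2, hi=7; a = [5,7,9,9,9,9,9,9]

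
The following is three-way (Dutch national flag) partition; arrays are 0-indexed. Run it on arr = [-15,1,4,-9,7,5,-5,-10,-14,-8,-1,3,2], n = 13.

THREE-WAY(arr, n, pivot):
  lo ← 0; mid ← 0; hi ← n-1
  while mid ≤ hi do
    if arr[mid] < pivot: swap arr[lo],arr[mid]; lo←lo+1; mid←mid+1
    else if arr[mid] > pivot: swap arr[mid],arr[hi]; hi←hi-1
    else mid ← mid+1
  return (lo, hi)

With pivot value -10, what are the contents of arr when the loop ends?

pivot = -10; lo=0, mid=0, hi=12
arr[mid]=-15<-10: swap arr[0],arr[0]; lo=1,mid=1 → [-15,1,4,-9,7,5,-5,-10,-14,-8,-1,3,2]
arr[mid]=1>-10: swap arr[1],arr[12]; hi=11 → [-15,2,4,-9,7,5,-5,-10,-14,-8,-1,3,1]
arr[mid]=2>-10: swap arr[1],arr[11]; hi=10 → [-15,3,4,-9,7,5,-5,-10,-14,-8,-1,2,1]
arr[mid]=3>-10: swap arr[1],arr[10]; hi=9 → [-15,-1,4,-9,7,5,-5,-10,-14,-8,3,2,1]
arr[mid]=-1>-10: swap arr[1],arr[9]; hi=8 → [-15,-8,4,-9,7,5,-5,-10,-14,-1,3,2,1]
arr[mid]=-8>-10: swap arr[1],arr[8]; hi=7 → [-15,-14,4,-9,7,5,-5,-10,-8,-1,3,2,1]
arr[mid]=-14<-10: swap arr[1],arr[1]; lo=2,mid=2 → [-15,-14,4,-9,7,5,-5,-10,-8,-1,3,2,1]
arr[mid]=4>-10: swap arr[2],arr[7]; hi=6 → [-15,-14,-10,-9,7,5,-5,4,-8,-1,3,2,1]
arr[mid]=-10=-10: mid=3
arr[mid]=-9>-10: swap arr[3],arr[6]; hi=5 → [-15,-14,-10,-5,7,5,-9,4,-8,-1,3,2,1]
arr[mid]=-5>-10: swap arr[3],arr[5]; hi=4 → [-15,-14,-10,5,7,-5,-9,4,-8,-1,3,2,1]
arr[mid]=5>-10: swap arr[3],arr[4]; hi=3 → [-15,-14,-10,7,5,-5,-9,4,-8,-1,3,2,1]
arr[mid]=7>-10: swap arr[3],arr[3]; hi=2 → [-15,-14,-10,7,5,-5,-9,4,-8,-1,3,2,1]
end: lo=2, hi=2; arr = [-15,-14,-10,7,5,-5,-9,4,-8,-1,3,2,1]

[-15,-14,-10,7,5,-5,-9,4,-8,-1,3,2,1]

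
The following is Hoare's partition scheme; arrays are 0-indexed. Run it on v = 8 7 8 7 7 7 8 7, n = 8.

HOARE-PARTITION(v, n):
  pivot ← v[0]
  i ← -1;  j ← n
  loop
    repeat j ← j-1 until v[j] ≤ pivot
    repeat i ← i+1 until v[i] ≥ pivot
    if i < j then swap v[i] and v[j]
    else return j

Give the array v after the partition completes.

7 7 8 7 7 7 8 8

pivot=8
j stops at 7 (7), i stops at 0 (8); swap ⇒ 7 7 8 7 7 7 8 8
j stops at 6 (8), i stops at 2 (8); swap ⇒ 7 7 8 7 7 7 8 8
j stops at 5, i stops at 6; i≥j ⇒ return 5. v=7 7 8 7 7 7 8 8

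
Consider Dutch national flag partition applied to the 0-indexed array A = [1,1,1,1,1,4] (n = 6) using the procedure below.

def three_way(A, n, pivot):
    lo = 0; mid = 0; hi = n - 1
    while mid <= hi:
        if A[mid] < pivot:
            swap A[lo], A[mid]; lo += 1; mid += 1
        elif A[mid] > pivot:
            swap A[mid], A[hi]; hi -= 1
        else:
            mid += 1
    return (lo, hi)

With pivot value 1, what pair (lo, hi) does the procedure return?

(0, 4)

pivot = 1; lo=0, mid=0, hi=5
A[mid]=1=1: mid=1
A[mid]=1=1: mid=2
A[mid]=1=1: mid=3
A[mid]=1=1: mid=4
A[mid]=1=1: mid=5
A[mid]=4>1: swap A[5],A[5]; hi=4 → [1,1,1,1,1,4]
end: lo=0, hi=4; A = [1,1,1,1,1,4]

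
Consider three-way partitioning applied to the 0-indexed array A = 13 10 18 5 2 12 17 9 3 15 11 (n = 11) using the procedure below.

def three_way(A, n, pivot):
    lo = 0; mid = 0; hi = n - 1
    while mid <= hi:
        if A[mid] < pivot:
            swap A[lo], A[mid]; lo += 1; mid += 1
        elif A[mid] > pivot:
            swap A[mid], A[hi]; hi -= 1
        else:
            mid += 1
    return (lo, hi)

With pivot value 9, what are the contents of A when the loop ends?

lo=0 mid=0 hi=10
13>9: swap(0,10), hi=9 ⇒ 11 10 18 5 2 12 17 9 3 15 13
11>9: swap(0,9), hi=8 ⇒ 15 10 18 5 2 12 17 9 3 11 13
15>9: swap(0,8), hi=7 ⇒ 3 10 18 5 2 12 17 9 15 11 13
3<9: swap(0,0), lo=1 mid=1 ⇒ 3 10 18 5 2 12 17 9 15 11 13
10>9: swap(1,7), hi=6 ⇒ 3 9 18 5 2 12 17 10 15 11 13
9=9: mid=2
18>9: swap(2,6), hi=5 ⇒ 3 9 17 5 2 12 18 10 15 11 13
17>9: swap(2,5), hi=4 ⇒ 3 9 12 5 2 17 18 10 15 11 13
12>9: swap(2,4), hi=3 ⇒ 3 9 2 5 12 17 18 10 15 11 13
2<9: swap(1,2), lo=2 mid=3 ⇒ 3 2 9 5 12 17 18 10 15 11 13
5<9: swap(2,3), lo=3 mid=4 ⇒ 3 2 5 9 12 17 18 10 15 11 13
done. lo=3 hi=3; A=3 2 5 9 12 17 18 10 15 11 13

3 2 5 9 12 17 18 10 15 11 13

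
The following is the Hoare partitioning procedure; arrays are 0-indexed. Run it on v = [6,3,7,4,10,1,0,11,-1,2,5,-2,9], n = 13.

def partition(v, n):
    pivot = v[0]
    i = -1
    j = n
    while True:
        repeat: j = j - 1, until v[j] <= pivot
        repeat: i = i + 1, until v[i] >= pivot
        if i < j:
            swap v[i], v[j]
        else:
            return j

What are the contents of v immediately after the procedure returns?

pivot=6
j stops at 11 (-2), i stops at 0 (6); swap ⇒ [-2,3,7,4,10,1,0,11,-1,2,5,6,9]
j stops at 10 (5), i stops at 2 (7); swap ⇒ [-2,3,5,4,10,1,0,11,-1,2,7,6,9]
j stops at 9 (2), i stops at 4 (10); swap ⇒ [-2,3,5,4,2,1,0,11,-1,10,7,6,9]
j stops at 8 (-1), i stops at 7 (11); swap ⇒ [-2,3,5,4,2,1,0,-1,11,10,7,6,9]
j stops at 7, i stops at 8; i≥j ⇒ return 7. v=[-2,3,5,4,2,1,0,-1,11,10,7,6,9]

[-2,3,5,4,2,1,0,-1,11,10,7,6,9]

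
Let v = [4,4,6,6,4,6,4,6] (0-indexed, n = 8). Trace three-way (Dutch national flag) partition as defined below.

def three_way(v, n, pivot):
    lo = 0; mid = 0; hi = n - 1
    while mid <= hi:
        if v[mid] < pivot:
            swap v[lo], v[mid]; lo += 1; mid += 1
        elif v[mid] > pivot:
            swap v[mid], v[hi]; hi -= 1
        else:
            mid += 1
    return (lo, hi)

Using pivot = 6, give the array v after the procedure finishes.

lo=0 mid=0 hi=7
4<6: swap(0,0), lo=1 mid=1 ⇒ [4,4,6,6,4,6,4,6]
4<6: swap(1,1), lo=2 mid=2 ⇒ [4,4,6,6,4,6,4,6]
6=6: mid=3
6=6: mid=4
4<6: swap(2,4), lo=3 mid=5 ⇒ [4,4,4,6,6,6,4,6]
6=6: mid=6
4<6: swap(3,6), lo=4 mid=7 ⇒ [4,4,4,4,6,6,6,6]
6=6: mid=8
done. lo=4 hi=7; v=[4,4,4,4,6,6,6,6]

[4,4,4,4,6,6,6,6]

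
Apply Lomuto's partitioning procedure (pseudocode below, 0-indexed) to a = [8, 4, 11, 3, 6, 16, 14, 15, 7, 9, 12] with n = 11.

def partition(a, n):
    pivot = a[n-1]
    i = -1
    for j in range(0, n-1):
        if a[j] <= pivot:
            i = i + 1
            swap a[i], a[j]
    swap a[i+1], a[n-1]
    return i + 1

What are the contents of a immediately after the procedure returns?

[8, 4, 11, 3, 6, 7, 9, 12, 16, 14, 15]

pivot = a[10] = 12; i = -1
j=0: a[0]=8 ≤ 12 → i=0, swap a[0],a[0] (no change) → [8, 4, 11, 3, 6, 16, 14, 15, 7, 9, 12]
j=1: a[1]=4 ≤ 12 → i=1, swap a[1],a[1] (no change) → [8, 4, 11, 3, 6, 16, 14, 15, 7, 9, 12]
j=2: a[2]=11 ≤ 12 → i=2, swap a[2],a[2] (no change) → [8, 4, 11, 3, 6, 16, 14, 15, 7, 9, 12]
j=3: a[3]=3 ≤ 12 → i=3, swap a[3],a[3] (no change) → [8, 4, 11, 3, 6, 16, 14, 15, 7, 9, 12]
j=4: a[4]=6 ≤ 12 → i=4, swap a[4],a[4] (no change) → [8, 4, 11, 3, 6, 16, 14, 15, 7, 9, 12]
j=5: a[5]=16 > 12 → no swap
j=6: a[6]=14 > 12 → no swap
j=7: a[7]=15 > 12 → no swap
j=8: a[8]=7 ≤ 12 → i=5, swap a[5],a[8] → [8, 4, 11, 3, 6, 7, 14, 15, 16, 9, 12]
j=9: a[9]=9 ≤ 12 → i=6, swap a[6],a[9] → [8, 4, 11, 3, 6, 7, 9, 15, 16, 14, 12]
final swap a[7],a[10] → [8, 4, 11, 3, 6, 7, 9, 12, 16, 14, 15]; return 7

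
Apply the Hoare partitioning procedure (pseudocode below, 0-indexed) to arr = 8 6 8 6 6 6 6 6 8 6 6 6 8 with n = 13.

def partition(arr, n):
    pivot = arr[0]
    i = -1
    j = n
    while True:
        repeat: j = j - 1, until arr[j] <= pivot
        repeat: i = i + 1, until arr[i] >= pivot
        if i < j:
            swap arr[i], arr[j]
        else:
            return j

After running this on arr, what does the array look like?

pivot=8
j stops at 12 (8), i stops at 0 (8); swap ⇒ 8 6 8 6 6 6 6 6 8 6 6 6 8
j stops at 11 (6), i stops at 2 (8); swap ⇒ 8 6 6 6 6 6 6 6 8 6 6 8 8
j stops at 10 (6), i stops at 8 (8); swap ⇒ 8 6 6 6 6 6 6 6 6 6 8 8 8
j stops at 9, i stops at 10; i≥j ⇒ return 9. arr=8 6 6 6 6 6 6 6 6 6 8 8 8

8 6 6 6 6 6 6 6 6 6 8 8 8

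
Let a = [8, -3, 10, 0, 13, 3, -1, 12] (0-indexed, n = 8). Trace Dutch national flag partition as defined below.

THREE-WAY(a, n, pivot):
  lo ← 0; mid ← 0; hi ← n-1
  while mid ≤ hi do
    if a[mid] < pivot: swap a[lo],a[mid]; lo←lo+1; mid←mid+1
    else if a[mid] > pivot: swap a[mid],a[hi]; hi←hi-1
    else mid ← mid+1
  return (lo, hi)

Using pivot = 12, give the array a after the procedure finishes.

lo=0 mid=0 hi=7
8<12: swap(0,0), lo=1 mid=1 ⇒ [8, -3, 10, 0, 13, 3, -1, 12]
-3<12: swap(1,1), lo=2 mid=2 ⇒ [8, -3, 10, 0, 13, 3, -1, 12]
10<12: swap(2,2), lo=3 mid=3 ⇒ [8, -3, 10, 0, 13, 3, -1, 12]
0<12: swap(3,3), lo=4 mid=4 ⇒ [8, -3, 10, 0, 13, 3, -1, 12]
13>12: swap(4,7), hi=6 ⇒ [8, -3, 10, 0, 12, 3, -1, 13]
12=12: mid=5
3<12: swap(4,5), lo=5 mid=6 ⇒ [8, -3, 10, 0, 3, 12, -1, 13]
-1<12: swap(5,6), lo=6 mid=7 ⇒ [8, -3, 10, 0, 3, -1, 12, 13]
done. lo=6 hi=6; a=[8, -3, 10, 0, 3, -1, 12, 13]

[8, -3, 10, 0, 3, -1, 12, 13]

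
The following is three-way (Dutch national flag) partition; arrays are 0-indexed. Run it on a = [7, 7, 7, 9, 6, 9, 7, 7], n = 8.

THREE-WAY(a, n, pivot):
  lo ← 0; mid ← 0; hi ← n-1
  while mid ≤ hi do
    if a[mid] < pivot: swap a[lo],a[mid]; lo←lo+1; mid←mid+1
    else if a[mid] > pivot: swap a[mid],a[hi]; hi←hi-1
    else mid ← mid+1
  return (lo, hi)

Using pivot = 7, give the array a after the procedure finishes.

lo=0 mid=0 hi=7
7=7: mid=1
7=7: mid=2
7=7: mid=3
9>7: swap(3,7), hi=6 ⇒ [7, 7, 7, 7, 6, 9, 7, 9]
7=7: mid=4
6<7: swap(0,4), lo=1 mid=5 ⇒ [6, 7, 7, 7, 7, 9, 7, 9]
9>7: swap(5,6), hi=5 ⇒ [6, 7, 7, 7, 7, 7, 9, 9]
7=7: mid=6
done. lo=1 hi=5; a=[6, 7, 7, 7, 7, 7, 9, 9]

[6, 7, 7, 7, 7, 7, 9, 9]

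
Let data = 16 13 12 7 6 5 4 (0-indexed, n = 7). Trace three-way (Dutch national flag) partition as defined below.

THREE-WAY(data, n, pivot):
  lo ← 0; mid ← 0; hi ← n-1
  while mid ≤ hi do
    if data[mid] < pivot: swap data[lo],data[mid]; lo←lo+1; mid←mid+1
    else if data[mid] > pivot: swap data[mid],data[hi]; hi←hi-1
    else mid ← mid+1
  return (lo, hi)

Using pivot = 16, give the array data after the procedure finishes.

pivot = 16; lo=0, mid=0, hi=6
data[mid]=16=16: mid=1
data[mid]=13<16: swap data[0],data[1]; lo=1,mid=2 → 13 16 12 7 6 5 4
data[mid]=12<16: swap data[1],data[2]; lo=2,mid=3 → 13 12 16 7 6 5 4
data[mid]=7<16: swap data[2],data[3]; lo=3,mid=4 → 13 12 7 16 6 5 4
data[mid]=6<16: swap data[3],data[4]; lo=4,mid=5 → 13 12 7 6 16 5 4
data[mid]=5<16: swap data[4],data[5]; lo=5,mid=6 → 13 12 7 6 5 16 4
data[mid]=4<16: swap data[5],data[6]; lo=6,mid=7 → 13 12 7 6 5 4 16
end: lo=6, hi=6; data = 13 12 7 6 5 4 16

13 12 7 6 5 4 16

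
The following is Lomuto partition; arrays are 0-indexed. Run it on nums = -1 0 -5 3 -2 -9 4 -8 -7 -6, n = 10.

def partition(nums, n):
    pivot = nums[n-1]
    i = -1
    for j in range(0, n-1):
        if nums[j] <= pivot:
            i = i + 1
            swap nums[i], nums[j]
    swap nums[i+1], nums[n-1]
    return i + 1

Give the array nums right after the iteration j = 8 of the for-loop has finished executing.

-9 -8 -7 3 -2 -1 4 0 -5 -6

pivot=-6, i=-1
j=0: -1>-6, skip
j=1: 0>-6, skip
j=2: -5>-6, skip
j=3: 3>-6, skip
j=4: -2>-6, skip
j=5: -9≤-6, i=0, swap(0,5) ⇒ -9 0 -5 3 -2 -1 4 -8 -7 -6
j=6: 4>-6, skip
j=7: -8≤-6, i=1, swap(1,7) ⇒ -9 -8 -5 3 -2 -1 4 0 -7 -6
j=8: -7≤-6, i=2, swap(2,8) ⇒ -9 -8 -7 3 -2 -1 4 0 -5 -6
(after j=8) nums = -9 -8 -7 3 -2 -1 4 0 -5 -6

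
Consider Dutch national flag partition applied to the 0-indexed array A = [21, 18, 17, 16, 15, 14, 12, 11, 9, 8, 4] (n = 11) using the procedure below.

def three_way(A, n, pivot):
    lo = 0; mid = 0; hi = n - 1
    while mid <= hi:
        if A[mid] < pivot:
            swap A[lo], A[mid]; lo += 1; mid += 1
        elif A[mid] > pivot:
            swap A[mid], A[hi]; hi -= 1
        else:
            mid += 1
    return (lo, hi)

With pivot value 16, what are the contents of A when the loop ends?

pivot = 16; lo=0, mid=0, hi=10
A[mid]=21>16: swap A[0],A[10]; hi=9 → [4, 18, 17, 16, 15, 14, 12, 11, 9, 8, 21]
A[mid]=4<16: swap A[0],A[0]; lo=1,mid=1 → [4, 18, 17, 16, 15, 14, 12, 11, 9, 8, 21]
A[mid]=18>16: swap A[1],A[9]; hi=8 → [4, 8, 17, 16, 15, 14, 12, 11, 9, 18, 21]
A[mid]=8<16: swap A[1],A[1]; lo=2,mid=2 → [4, 8, 17, 16, 15, 14, 12, 11, 9, 18, 21]
A[mid]=17>16: swap A[2],A[8]; hi=7 → [4, 8, 9, 16, 15, 14, 12, 11, 17, 18, 21]
A[mid]=9<16: swap A[2],A[2]; lo=3,mid=3 → [4, 8, 9, 16, 15, 14, 12, 11, 17, 18, 21]
A[mid]=16=16: mid=4
A[mid]=15<16: swap A[3],A[4]; lo=4,mid=5 → [4, 8, 9, 15, 16, 14, 12, 11, 17, 18, 21]
A[mid]=14<16: swap A[4],A[5]; lo=5,mid=6 → [4, 8, 9, 15, 14, 16, 12, 11, 17, 18, 21]
A[mid]=12<16: swap A[5],A[6]; lo=6,mid=7 → [4, 8, 9, 15, 14, 12, 16, 11, 17, 18, 21]
A[mid]=11<16: swap A[6],A[7]; lo=7,mid=8 → [4, 8, 9, 15, 14, 12, 11, 16, 17, 18, 21]
end: lo=7, hi=7; A = [4, 8, 9, 15, 14, 12, 11, 16, 17, 18, 21]

[4, 8, 9, 15, 14, 12, 11, 16, 17, 18, 21]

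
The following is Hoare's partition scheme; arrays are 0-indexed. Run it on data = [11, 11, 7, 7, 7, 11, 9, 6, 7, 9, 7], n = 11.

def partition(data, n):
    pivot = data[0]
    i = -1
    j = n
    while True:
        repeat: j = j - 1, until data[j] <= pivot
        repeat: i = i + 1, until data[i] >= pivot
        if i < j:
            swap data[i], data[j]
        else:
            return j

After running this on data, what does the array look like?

pivot=11
j stops at 10 (7), i stops at 0 (11); swap ⇒ [7, 11, 7, 7, 7, 11, 9, 6, 7, 9, 11]
j stops at 9 (9), i stops at 1 (11); swap ⇒ [7, 9, 7, 7, 7, 11, 9, 6, 7, 11, 11]
j stops at 8 (7), i stops at 5 (11); swap ⇒ [7, 9, 7, 7, 7, 7, 9, 6, 11, 11, 11]
j stops at 7, i stops at 8; i≥j ⇒ return 7. data=[7, 9, 7, 7, 7, 7, 9, 6, 11, 11, 11]

[7, 9, 7, 7, 7, 7, 9, 6, 11, 11, 11]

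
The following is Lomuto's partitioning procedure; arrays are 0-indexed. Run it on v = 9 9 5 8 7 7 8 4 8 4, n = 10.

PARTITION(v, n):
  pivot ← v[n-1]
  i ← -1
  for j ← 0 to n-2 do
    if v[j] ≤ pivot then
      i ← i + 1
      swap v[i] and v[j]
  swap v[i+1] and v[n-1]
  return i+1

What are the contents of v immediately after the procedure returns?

4 4 5 8 7 7 8 9 8 9

pivot=4, i=-1
j=0: 9>4, skip
j=1: 9>4, skip
j=2: 5>4, skip
j=3: 8>4, skip
j=4: 7>4, skip
j=5: 7>4, skip
j=6: 8>4, skip
j=7: 4≤4, i=0, swap(0,7) ⇒ 4 9 5 8 7 7 8 9 8 4
j=8: 8>4, skip
swap(1,9) ⇒ 4 4 5 8 7 7 8 9 8 9; return 1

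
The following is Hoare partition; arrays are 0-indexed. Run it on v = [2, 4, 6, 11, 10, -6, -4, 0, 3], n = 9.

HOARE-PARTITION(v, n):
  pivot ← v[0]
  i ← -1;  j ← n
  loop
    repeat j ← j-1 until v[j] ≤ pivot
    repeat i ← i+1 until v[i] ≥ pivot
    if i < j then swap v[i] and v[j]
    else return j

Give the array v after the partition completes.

[0, -4, -6, 11, 10, 6, 4, 2, 3]

pivot = v[0] = 2; i = -1, j = 9
j→7 (v[7]=0≤2), i→0 (v[0]=2≥2); i<j, swap → [0, 4, 6, 11, 10, -6, -4, 2, 3]
j→6 (v[6]=-4≤2), i→1 (v[1]=4≥2); i<j, swap → [0, -4, 6, 11, 10, -6, 4, 2, 3]
j→5 (v[5]=-6≤2), i→2 (v[2]=6≥2); i<j, swap → [0, -4, -6, 11, 10, 6, 4, 2, 3]
j→2, i→3; i≥j, return j=2. v = [0, -4, -6, 11, 10, 6, 4, 2, 3]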